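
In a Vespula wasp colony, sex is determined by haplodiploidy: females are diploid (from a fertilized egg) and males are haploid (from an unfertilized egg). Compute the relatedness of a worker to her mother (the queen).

0.5

One meiotic link between diploid queen and diploid daughter: r = 1/2.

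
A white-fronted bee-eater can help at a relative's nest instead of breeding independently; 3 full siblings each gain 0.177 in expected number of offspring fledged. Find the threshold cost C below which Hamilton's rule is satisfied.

0.2655

r to a full sibling = 1/2 (full sibs share both parents — two paths of length 2: r = 2·(1/2)^2 = 1/2).
Hamilton's rule: n·r·B > C, so the trait is favored while C < n·r·B = 3·0.5·0.177 = 0.2655.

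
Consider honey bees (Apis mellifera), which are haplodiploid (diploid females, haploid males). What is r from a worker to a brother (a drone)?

0.25

Her haploid brother carries none of their father's genes and a random half of their mother's genome; that half matches the maternal half of her own genome with probability 1/2: r = 1/2 · 1/2 = 1/4.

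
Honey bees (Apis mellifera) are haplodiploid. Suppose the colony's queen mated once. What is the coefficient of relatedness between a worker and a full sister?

Haplodiploid full sisters inherit their father's entire haploid genome identically (contributing 1/2) and on average half of their mother's contribution (1/2 · 1/2 = 1/4); r = 1/2 + 1/4 = 3/4.

0.75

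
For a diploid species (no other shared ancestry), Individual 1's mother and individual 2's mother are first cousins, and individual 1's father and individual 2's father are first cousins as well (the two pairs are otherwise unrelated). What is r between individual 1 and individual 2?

Independent pedigree routes through distinct common ancestors add.
Individual 1 and individual 2 are related in two ways: second cousins through their mothers (r = 1/32) and second cousins through their fathers (r = 1/32).
r = 1/32 + 1/32 = 1/16 = 0.0625.

0.0625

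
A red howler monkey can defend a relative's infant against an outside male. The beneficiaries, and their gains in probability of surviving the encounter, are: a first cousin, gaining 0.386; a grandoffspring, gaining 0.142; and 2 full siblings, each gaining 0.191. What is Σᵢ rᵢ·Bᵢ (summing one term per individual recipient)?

0.27475

r to a first cousin = 1/8 (first cousins share one grandparent pair — two paths of length 4: r = 2·(1/2)^4 = 1/8).
r to a grandoffspring = 1/4 (two parent–offspring links: r = (1/2)^2 = 1/4).
r to a full sibling = 1/2 (full sibs share both parents — two paths of length 2: r = 2·(1/2)^2 = 1/2).
Summing one r·B term per recipient: 1·0.125·0.386 + 1·0.25·0.142 + 2·0.5·0.191 = 0.27475.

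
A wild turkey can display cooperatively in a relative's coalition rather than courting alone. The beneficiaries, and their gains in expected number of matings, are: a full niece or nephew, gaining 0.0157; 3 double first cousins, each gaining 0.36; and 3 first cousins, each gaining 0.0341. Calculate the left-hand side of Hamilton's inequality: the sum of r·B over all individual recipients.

0.2867125

r to a full niece or nephew = 1/4 (full aunt/uncle↔niece/nephew: two paths of length 3 through the shared grandparent pair: r = 2·(1/2)^3 = 1/4).
r to a double first cousin = 0.25 (double first cousins share both grandparent pairs — four paths of length 4: r = 4·(1/2)^4 = 1/4).
r to a first cousin = 1/8 (first cousins share one grandparent pair — two paths of length 4: r = 2·(1/2)^4 = 1/8).
Summing one r·B term per recipient: 1·0.25·0.0157 + 3·0.25·0.36 + 3·0.125·0.0341 = 0.2867125.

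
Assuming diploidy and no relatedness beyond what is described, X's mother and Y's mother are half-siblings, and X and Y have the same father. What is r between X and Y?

0.3125

Independent pedigree routes through distinct common ancestors add.
X and Y are related in two ways: half first cousins through their mothers (r = 1/16) and half-sibs through their shared father (r = 1/4).
r = 1/16 + 1/4 = 0.3125.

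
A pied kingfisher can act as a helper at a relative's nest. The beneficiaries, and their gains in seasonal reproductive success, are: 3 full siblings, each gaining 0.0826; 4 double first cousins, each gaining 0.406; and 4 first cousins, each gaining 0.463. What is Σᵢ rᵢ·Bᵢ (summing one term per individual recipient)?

0.7614

r to a full sibling = 0.5 (full sibs share both parents — two paths of length 2: r = 2·(1/2)^2 = 1/2).
r to a double first cousin = 1/4 (double first cousins share both grandparent pairs — four paths of length 4: r = 4·(1/2)^4 = 1/4).
r to a first cousin = 1/8 (first cousins share one grandparent pair — two paths of length 4: r = 2·(1/2)^4 = 1/8).
Summing one r·B term per recipient: 3·0.5·0.0826 + 4·0.25·0.406 + 4·0.125·0.463 = 0.7614.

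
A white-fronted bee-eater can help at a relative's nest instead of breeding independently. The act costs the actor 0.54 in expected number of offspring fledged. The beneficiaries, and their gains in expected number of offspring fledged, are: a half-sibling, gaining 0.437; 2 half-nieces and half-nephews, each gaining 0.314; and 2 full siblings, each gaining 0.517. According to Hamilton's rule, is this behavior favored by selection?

Yes

Hamilton's rule: the trait is favored when the sum of r·B over every recipient exceeds the actor's cost C.
r to a half-sibling = 1/4 (half-sibs share one parent — one path of length 2: r = (1/2)^2 = 1/4).
r to a half-niece or half-nephew = 1/8 (half-aunt/uncle↔niece/nephew: one path of length 3: r = (1/2)^3 = 1/8).
r to a full sibling = 0.5 (full sibs share both parents — two paths of length 2: r = 2·(1/2)^2 = 1/2).
Summing one r·B term per recipient: 1·0.25·0.437 + 2·0.125·0.314 + 2·0.5·0.517 = 0.70475.
0.70475 > 0.54: the indirect benefit exceeds the cost.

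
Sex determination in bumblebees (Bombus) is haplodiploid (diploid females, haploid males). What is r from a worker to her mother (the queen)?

0.5

One meiotic link between diploid queen and diploid daughter: r = 1/2.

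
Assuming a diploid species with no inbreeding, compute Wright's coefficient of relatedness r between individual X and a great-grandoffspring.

0.125

Three parent–offspring links: r = (1/2)^3 = 1/8.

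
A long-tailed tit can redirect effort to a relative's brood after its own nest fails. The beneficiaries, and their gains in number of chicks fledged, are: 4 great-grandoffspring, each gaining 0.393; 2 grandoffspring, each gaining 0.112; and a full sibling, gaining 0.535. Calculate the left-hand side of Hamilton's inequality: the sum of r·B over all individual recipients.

0.52

r to a great-grandoffspring = 1/8 (three parent–offspring links: r = (1/2)^3 = 1/8).
r to a grandoffspring = 1/4 (two parent–offspring links: r = (1/2)^2 = 1/4).
r to a full sibling = 0.5 (full sibs share both parents — two paths of length 2: r = 2·(1/2)^2 = 1/2).
Summing one r·B term per recipient: 4·0.125·0.393 + 2·0.25·0.112 + 1·0.5·0.535 = 0.52.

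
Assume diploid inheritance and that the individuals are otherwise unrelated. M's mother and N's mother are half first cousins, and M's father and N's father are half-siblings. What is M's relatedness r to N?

Wright's path rule: contributions from independent ancestry routes add.
M and N are related in two ways: half second cousins through their mothers (r = 1/64) and half first cousins through their fathers (r = 1/16).
r = 1/64 + 1/16 = 0.078125.

0.078125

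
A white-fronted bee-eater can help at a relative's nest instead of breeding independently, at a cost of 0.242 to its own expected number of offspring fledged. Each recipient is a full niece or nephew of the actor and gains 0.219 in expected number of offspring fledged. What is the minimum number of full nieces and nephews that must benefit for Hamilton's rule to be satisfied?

5

r to a full niece or nephew = 1/4 (full aunt/uncle↔niece/nephew: two paths of length 3 through the shared grandparent pair: r = 2·(1/2)^3 = 1/4).
Hamilton's rule: n·r·B > C  ⇒  n > C/(r·B) = 0.242/(0.25·0.219) = 4.42.
The smallest integer exceeding 4.42 is 5.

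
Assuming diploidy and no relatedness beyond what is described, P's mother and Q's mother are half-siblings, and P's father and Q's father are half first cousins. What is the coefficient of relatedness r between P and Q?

Independent pedigree routes through distinct common ancestors add.
P and Q are related in two ways: half first cousins through their mothers (r = 1/16) and half second cousins through their fathers (r = 1/64).
r = 1/16 + 1/64 = 0.078125.

0.078125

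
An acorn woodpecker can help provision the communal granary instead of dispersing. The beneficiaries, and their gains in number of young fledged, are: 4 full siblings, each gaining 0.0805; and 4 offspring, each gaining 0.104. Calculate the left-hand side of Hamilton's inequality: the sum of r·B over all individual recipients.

0.369

r to a full sibling = 1/2 (full sibs share both parents — two paths of length 2: r = 2·(1/2)^2 = 1/2).
r to an offspring = 0.5 (one parent–offspring link: r = (1/2)^1 = 1/2).
Summing one r·B term per recipient: 4·0.5·0.0805 + 4·0.5·0.104 = 0.369.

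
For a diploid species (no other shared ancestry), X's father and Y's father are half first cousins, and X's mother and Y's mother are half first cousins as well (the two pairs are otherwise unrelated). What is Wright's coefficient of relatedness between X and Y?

With two independent routes of shared ancestry, r is the sum of the two contributions.
X and Y are related in two ways: half second cousins through their fathers (r = 1/64) and half second cousins through their mothers (r = 1/64).
r = 1/64 + 1/64 = 0.03125.

0.03125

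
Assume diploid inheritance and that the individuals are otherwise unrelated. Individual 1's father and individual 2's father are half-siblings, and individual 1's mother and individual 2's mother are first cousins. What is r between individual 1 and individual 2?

With two independent routes of shared ancestry, r is the sum of the two contributions.
Individual 1 and individual 2 are related in two ways: half first cousins through their fathers (r = 1/16) and second cousins through their mothers (r = 1/32).
r = 1/16 + 1/32 = 3/32 = 0.09375.

0.09375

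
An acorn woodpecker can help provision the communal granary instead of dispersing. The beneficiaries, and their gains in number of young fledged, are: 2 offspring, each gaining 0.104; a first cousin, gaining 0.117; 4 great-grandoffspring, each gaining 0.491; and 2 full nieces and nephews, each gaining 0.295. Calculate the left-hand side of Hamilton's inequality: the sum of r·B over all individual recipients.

r to an offspring = 0.5 (one parent–offspring link: r = (1/2)^1 = 1/2).
r to a first cousin = 1/8 (first cousins share one grandparent pair — two paths of length 4: r = 2·(1/2)^4 = 1/8).
r to a great-grandoffspring = 1/8 (three parent–offspring links: r = (1/2)^3 = 1/8).
r to a full niece or nephew = 1/4 (full aunt/uncle↔niece/nephew: two paths of length 3 through the shared grandparent pair: r = 2·(1/2)^3 = 1/4).
Summing one r·B term per recipient: 2·0.5·0.104 + 1·0.125·0.117 + 4·0.125·0.491 + 2·0.25·0.295 = 0.511625.

0.511625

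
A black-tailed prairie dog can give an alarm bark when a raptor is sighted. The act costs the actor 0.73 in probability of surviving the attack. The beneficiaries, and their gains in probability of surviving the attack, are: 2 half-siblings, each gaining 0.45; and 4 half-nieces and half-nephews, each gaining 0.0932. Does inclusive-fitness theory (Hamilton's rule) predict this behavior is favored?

No

Hamilton's rule: the trait is favored when the sum of r·B over every recipient exceeds the actor's cost C.
r to a half-sibling = 0.25 (half-sibs share one parent — one path of length 2: r = (1/2)^2 = 1/4).
r to a half-niece or half-nephew = 0.125 (half-aunt/uncle↔niece/nephew: one path of length 3: r = (1/2)^3 = 1/8).
Summing one r·B term per recipient: 2·0.25·0.45 + 4·0.125·0.0932 = 0.2716.
0.2716 < 0.73: the indirect benefit is less than the cost.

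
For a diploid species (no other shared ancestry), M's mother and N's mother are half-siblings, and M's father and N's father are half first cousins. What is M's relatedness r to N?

0.078125

Independent pedigree routes through distinct common ancestors add.
M and N are related in two ways: half first cousins through their mothers (r = 1/16) and half second cousins through their fathers (r = 1/64).
r = 1/16 + 1/64 = 5/64 = 0.078125.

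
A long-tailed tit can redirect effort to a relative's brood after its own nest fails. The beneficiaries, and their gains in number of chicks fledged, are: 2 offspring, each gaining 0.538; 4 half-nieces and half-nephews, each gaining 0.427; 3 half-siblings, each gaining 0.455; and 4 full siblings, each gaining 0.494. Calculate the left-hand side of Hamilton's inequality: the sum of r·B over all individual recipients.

2.08075

r to an offspring = 0.5 (one parent–offspring link: r = (1/2)^1 = 1/2).
r to a half-niece or half-nephew = 1/8 (half-aunt/uncle↔niece/nephew: one path of length 3: r = (1/2)^3 = 1/8).
r to a half-sibling = 0.25 (half-sibs share one parent — one path of length 2: r = (1/2)^2 = 1/4).
r to a full sibling = 1/2 (full sibs share both parents — two paths of length 2: r = 2·(1/2)^2 = 1/2).
Summing one r·B term per recipient: 2·0.5·0.538 + 4·0.125·0.427 + 3·0.25·0.455 + 4·0.5·0.494 = 2.08075.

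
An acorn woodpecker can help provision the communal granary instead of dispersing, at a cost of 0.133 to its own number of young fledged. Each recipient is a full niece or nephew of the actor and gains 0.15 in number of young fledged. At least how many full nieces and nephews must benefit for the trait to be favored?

r to a full niece or nephew = 1/4 (full aunt/uncle↔niece/nephew: two paths of length 3 through the shared grandparent pair: r = 2·(1/2)^3 = 1/4).
Hamilton's rule: n·r·B > C  ⇒  n > C/(r·B) = 0.133/(0.25·0.15) = 3.547.
The smallest integer exceeding 3.547 is 4.

4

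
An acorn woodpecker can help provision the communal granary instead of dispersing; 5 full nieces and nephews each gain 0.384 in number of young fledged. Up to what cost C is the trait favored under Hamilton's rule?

0.48

r to a full niece or nephew = 1/4 (full aunt/uncle↔niece/nephew: two paths of length 3 through the shared grandparent pair: r = 2·(1/2)^3 = 1/4).
Hamilton's rule: n·r·B > C, so the trait is favored while C < n·r·B = 5·0.25·0.384 = 0.48.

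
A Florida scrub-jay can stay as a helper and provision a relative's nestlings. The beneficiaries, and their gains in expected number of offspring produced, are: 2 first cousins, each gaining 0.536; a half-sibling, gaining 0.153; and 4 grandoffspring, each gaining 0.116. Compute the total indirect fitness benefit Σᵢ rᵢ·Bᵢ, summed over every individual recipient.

r to a first cousin = 0.125 (first cousins share one grandparent pair — two paths of length 4: r = 2·(1/2)^4 = 1/8).
r to a half-sibling = 0.25 (half-sibs share one parent — one path of length 2: r = (1/2)^2 = 1/4).
r to a grandoffspring = 0.25 (two parent–offspring links: r = (1/2)^2 = 1/4).
Summing one r·B term per recipient: 2·0.125·0.536 + 1·0.25·0.153 + 4·0.25·0.116 = 0.28825.

0.28825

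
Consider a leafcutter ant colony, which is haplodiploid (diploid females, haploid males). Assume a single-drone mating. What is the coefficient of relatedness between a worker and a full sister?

Haplodiploid full sisters inherit their father's entire haploid genome identically (contributing 1/2) and on average half of their mother's contribution (1/2 · 1/2 = 1/4); r = 1/2 + 1/4 = 3/4.

0.75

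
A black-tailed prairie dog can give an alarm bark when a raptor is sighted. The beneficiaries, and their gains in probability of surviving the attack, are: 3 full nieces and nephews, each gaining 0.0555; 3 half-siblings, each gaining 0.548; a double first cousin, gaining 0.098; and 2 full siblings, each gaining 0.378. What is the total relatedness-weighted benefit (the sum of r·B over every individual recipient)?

0.855125

r to a full niece or nephew = 1/4 (full aunt/uncle↔niece/nephew: two paths of length 3 through the shared grandparent pair: r = 2·(1/2)^3 = 1/4).
r to a half-sibling = 0.25 (half-sibs share one parent — one path of length 2: r = (1/2)^2 = 1/4).
r to a double first cousin = 0.25 (double first cousins share both grandparent pairs — four paths of length 4: r = 4·(1/2)^4 = 1/4).
r to a full sibling = 0.5 (full sibs share both parents — two paths of length 2: r = 2·(1/2)^2 = 1/2).
Summing one r·B term per recipient: 3·0.25·0.0555 + 3·0.25·0.548 + 1·0.25·0.098 + 2·0.5·0.378 = 0.855125.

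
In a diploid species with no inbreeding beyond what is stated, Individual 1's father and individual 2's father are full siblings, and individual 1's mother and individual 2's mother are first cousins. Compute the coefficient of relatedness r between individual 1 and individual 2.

Relatedness sums over independent paths through distinct common ancestors.
Individual 1 and individual 2 are related in two ways: first cousins through their fathers (r = 1/8) and second cousins through their mothers (r = 1/32).
r = 1/8 + 1/32 = 5/32 = 0.15625.

0.15625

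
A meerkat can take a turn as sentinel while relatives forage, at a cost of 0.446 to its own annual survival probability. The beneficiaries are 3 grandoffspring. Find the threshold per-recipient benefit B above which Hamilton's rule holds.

0.5947

r to a grandoffspring = 0.25 (two parent–offspring links: r = (1/2)^2 = 1/4).
Hamilton's rule with n recipients of equal r: n·r·B > C, so B > C/(n·r) = 0.446/(3·0.25) = 0.5947.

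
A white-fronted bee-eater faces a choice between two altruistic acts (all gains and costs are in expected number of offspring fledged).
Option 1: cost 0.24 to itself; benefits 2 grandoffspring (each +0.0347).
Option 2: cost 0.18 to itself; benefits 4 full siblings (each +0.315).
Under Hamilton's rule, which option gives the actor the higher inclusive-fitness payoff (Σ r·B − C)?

Option 2

Option 1: r to a grandoffspring = 0.25.
Option 1: Σ r·B − C = (2·0.25·0.0347) − 0.24 = -0.22265.
Option 2: r to a full sibling = 0.5.
Option 2: Σ r·B − C = (4·0.5·0.315) − 0.18 = 0.45.
Option 2 has the higher net inclusive-fitness payoff.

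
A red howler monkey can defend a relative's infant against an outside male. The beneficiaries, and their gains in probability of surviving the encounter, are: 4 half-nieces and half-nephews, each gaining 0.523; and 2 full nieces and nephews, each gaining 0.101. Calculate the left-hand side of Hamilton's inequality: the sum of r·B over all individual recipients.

0.312

r to a half-niece or half-nephew = 0.125 (half-aunt/uncle↔niece/nephew: one path of length 3: r = (1/2)^3 = 1/8).
r to a full niece or nephew = 1/4 (full aunt/uncle↔niece/nephew: two paths of length 3 through the shared grandparent pair: r = 2·(1/2)^3 = 1/4).
Summing one r·B term per recipient: 4·0.125·0.523 + 2·0.25·0.101 = 0.312.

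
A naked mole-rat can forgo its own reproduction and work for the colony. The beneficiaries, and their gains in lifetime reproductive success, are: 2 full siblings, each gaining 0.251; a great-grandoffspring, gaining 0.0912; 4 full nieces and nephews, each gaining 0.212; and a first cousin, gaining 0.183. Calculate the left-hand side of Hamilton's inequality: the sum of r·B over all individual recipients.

r to a full sibling = 1/2 (full sibs share both parents — two paths of length 2: r = 2·(1/2)^2 = 1/2).
r to a great-grandoffspring = 0.125 (three parent–offspring links: r = (1/2)^3 = 1/8).
r to a full niece or nephew = 0.25 (full aunt/uncle↔niece/nephew: two paths of length 3 through the shared grandparent pair: r = 2·(1/2)^3 = 1/4).
r to a first cousin = 0.125 (first cousins share one grandparent pair — two paths of length 4: r = 2·(1/2)^4 = 1/8).
Summing one r·B term per recipient: 2·0.5·0.251 + 1·0.125·0.0912 + 4·0.25·0.212 + 1·0.125·0.183 = 0.497275.

0.497275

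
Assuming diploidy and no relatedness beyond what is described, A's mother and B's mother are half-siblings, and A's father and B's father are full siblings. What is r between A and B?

With two independent routes of shared ancestry, r is the sum of the two contributions.
A and B are related in two ways: half first cousins through their mothers (r = 1/16) and first cousins through their fathers (r = 1/8).
r = 1/16 + 1/8 = 0.1875.

0.1875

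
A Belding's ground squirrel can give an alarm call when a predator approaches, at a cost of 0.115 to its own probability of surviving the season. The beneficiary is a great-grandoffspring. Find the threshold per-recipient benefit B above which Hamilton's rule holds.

0.92

r to a great-grandoffspring = 1/8 (three parent–offspring links: r = (1/2)^3 = 1/8).
Hamilton's rule with n recipients of equal r: n·r·B > C, so B > C/(n·r) = 0.115/(1·0.125) = 0.92.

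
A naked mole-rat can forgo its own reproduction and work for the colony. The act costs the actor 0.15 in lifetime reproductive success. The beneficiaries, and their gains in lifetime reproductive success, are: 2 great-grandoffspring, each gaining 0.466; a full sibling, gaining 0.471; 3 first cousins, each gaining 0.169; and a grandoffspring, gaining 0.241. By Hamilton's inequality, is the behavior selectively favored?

Yes

Hamilton's rule: the trait is favored when the sum of r·B over every recipient exceeds the actor's cost C.
r to a great-grandoffspring = 0.125 (three parent–offspring links: r = (1/2)^3 = 1/8).
r to a full sibling = 0.5 (full sibs share both parents — two paths of length 2: r = 2·(1/2)^2 = 1/2).
r to a first cousin = 0.125 (first cousins share one grandparent pair — two paths of length 4: r = 2·(1/2)^4 = 1/8).
r to a grandoffspring = 0.25 (two parent–offspring links: r = (1/2)^2 = 1/4).
Summing one r·B term per recipient: 2·0.125·0.466 + 1·0.5·0.471 + 3·0.125·0.169 + 1·0.25·0.241 = 0.475625.
0.475625 > 0.15: the indirect benefit exceeds the cost.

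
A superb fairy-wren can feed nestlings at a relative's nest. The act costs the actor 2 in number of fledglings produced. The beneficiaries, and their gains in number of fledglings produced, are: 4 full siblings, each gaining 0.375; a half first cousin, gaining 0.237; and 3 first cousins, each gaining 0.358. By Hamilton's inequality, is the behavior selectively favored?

Hamilton's rule: the trait is favored when the sum of r·B over every recipient exceeds the actor's cost C.
r to a full sibling = 1/2 (full sibs share both parents — two paths of length 2: r = 2·(1/2)^2 = 1/2).
r to a half first cousin = 0.0625 (half first cousins share one grandparent — one path of length 4: r = (1/2)^4 = 1/16).
r to a first cousin = 1/8 (first cousins share one grandparent pair — two paths of length 4: r = 2·(1/2)^4 = 1/8).
Summing one r·B term per recipient: 4·0.5·0.375 + 1·0.0625·0.237 + 3·0.125·0.358 = 0.8990625.
0.8990625 < 2: the indirect benefit is less than the cost.

No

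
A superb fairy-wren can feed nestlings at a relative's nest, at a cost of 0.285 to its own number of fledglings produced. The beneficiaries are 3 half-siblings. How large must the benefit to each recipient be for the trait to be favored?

0.38

r to a half-sibling = 1/4 (half-sibs share one parent — one path of length 2: r = (1/2)^2 = 1/4).
Hamilton's rule with n recipients of equal r: n·r·B > C, so B > C/(n·r) = 0.285/(3·0.25) = 0.38.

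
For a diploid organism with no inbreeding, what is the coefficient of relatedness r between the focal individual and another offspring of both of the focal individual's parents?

0.5

Each parent–offspring link contributes a factor of 1/2, and independent paths through distinct common ancestors add.
Full sibs share both parents — two paths of length 2: r = 2·(1/2)^2 = 1/2.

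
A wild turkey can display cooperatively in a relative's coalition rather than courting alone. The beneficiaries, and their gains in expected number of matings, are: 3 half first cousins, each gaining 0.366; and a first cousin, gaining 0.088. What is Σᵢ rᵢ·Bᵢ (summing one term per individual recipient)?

r to a half first cousin = 1/16 (half first cousins share one grandparent — one path of length 4: r = (1/2)^4 = 1/16).
r to a first cousin = 0.125 (first cousins share one grandparent pair — two paths of length 4: r = 2·(1/2)^4 = 1/8).
Summing one r·B term per recipient: 3·0.0625·0.366 + 1·0.125·0.088 = 0.079625.

0.079625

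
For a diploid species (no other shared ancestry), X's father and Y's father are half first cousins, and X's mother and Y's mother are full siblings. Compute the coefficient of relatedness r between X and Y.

Relatedness sums over independent paths through distinct common ancestors.
X and Y are related in two ways: half second cousins through their fathers (r = 1/64) and first cousins through their mothers (r = 1/8).
r = 1/64 + 1/8 = 9/64 = 0.140625.

0.140625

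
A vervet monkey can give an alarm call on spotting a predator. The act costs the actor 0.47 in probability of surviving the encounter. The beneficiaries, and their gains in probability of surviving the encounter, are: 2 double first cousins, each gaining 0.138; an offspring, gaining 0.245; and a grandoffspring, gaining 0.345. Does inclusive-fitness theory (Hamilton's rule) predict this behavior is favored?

Hamilton's rule: the trait is favored when the sum of r·B over every recipient exceeds the actor's cost C.
r to a double first cousin = 0.25 (double first cousins share both grandparent pairs — four paths of length 4: r = 4·(1/2)^4 = 1/4).
r to an offspring = 1/2 (one parent–offspring link: r = (1/2)^1 = 1/2).
r to a grandoffspring = 1/4 (two parent–offspring links: r = (1/2)^2 = 1/4).
Summing one r·B term per recipient: 2·0.25·0.138 + 1·0.5·0.245 + 1·0.25·0.345 = 0.27775.
0.27775 < 0.47: the indirect benefit is less than the cost.

No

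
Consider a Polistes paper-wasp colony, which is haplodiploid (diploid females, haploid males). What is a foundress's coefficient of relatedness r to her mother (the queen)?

One meiotic link between diploid queen and diploid daughter: r = 1/2.

0.5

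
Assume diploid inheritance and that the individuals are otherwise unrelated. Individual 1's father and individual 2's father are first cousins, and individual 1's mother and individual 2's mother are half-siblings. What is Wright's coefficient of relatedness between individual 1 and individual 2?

Independent pedigree routes through distinct common ancestors add.
Individual 1 and individual 2 are related in two ways: second cousins through their fathers (r = 1/32) and half first cousins through their mothers (r = 1/16).
r = 1/32 + 1/16 = 0.09375.

0.09375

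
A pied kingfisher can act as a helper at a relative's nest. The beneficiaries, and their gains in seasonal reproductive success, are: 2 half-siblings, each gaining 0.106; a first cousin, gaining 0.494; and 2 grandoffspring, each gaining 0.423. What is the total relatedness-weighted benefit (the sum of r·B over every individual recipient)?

r to a half-sibling = 1/4 (half-sibs share one parent — one path of length 2: r = (1/2)^2 = 1/4).
r to a first cousin = 1/8 (first cousins share one grandparent pair — two paths of length 4: r = 2·(1/2)^4 = 1/8).
r to a grandoffspring = 1/4 (two parent–offspring links: r = (1/2)^2 = 1/4).
Summing one r·B term per recipient: 2·0.25·0.106 + 1·0.125·0.494 + 2·0.25·0.423 = 0.32625.

0.32625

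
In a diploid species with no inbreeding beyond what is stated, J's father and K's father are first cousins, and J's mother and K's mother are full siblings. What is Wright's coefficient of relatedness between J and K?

0.15625

With two independent routes of shared ancestry, r is the sum of the two contributions.
J and K are related in two ways: second cousins through their fathers (r = 1/32) and first cousins through their mothers (r = 1/8).
r = 1/32 + 1/8 = 0.15625.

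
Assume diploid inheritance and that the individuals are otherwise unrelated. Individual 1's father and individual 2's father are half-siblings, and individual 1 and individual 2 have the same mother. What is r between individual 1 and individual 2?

0.3125

Relatedness sums over independent paths through distinct common ancestors.
Individual 1 and individual 2 are related in two ways: half first cousins through their fathers (r = 1/16) and half-sibs through their shared mother (r = 1/4).
r = 1/16 + 1/4 = 0.3125.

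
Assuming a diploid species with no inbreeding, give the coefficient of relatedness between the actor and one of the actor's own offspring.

Each parent–offspring link contributes a factor of 1/2, and independent paths through distinct common ancestors add.
One parent–offspring link: r = (1/2)^1 = 1/2.

0.5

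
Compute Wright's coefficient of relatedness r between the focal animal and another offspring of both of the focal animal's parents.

0.5

Each parent–offspring link contributes a factor of 1/2, and independent paths through distinct common ancestors add.
Full sibs share both parents — two paths of length 2: r = 2·(1/2)^2 = 1/2.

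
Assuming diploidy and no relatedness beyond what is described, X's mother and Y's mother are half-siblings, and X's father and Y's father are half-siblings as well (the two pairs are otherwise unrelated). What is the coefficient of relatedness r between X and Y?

Relatedness sums over independent paths through distinct common ancestors.
X and Y are related in two ways: half first cousins through their mothers (r = 1/16) and half first cousins through their fathers (r = 1/16).
r = 1/16 + 1/16 = 0.125.

0.125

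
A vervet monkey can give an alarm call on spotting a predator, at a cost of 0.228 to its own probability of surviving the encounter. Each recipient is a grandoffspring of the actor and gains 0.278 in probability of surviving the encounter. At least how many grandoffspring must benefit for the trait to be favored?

r to a grandoffspring = 1/4 (two parent–offspring links: r = (1/2)^2 = 1/4).
Hamilton's rule: n·r·B > C  ⇒  n > C/(r·B) = 0.228/(0.25·0.278) = 3.281.
The smallest integer exceeding 3.281 is 4.

4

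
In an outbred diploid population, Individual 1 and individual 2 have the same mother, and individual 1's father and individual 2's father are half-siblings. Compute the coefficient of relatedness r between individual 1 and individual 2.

Wright's path rule: contributions from independent ancestry routes add.
Individual 1 and individual 2 are related in two ways: half-sibs through their shared mother (r = 1/4) and half first cousins through their fathers (r = 1/16).
r = 1/4 + 1/16 = 5/16 = 0.3125.

0.3125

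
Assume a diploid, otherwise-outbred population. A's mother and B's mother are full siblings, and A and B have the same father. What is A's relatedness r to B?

Relatedness sums over independent paths through distinct common ancestors.
A and B are related in two ways: first cousins through their mothers (r = 1/8) and half-sibs through their shared father (r = 1/4).
r = 1/8 + 1/4 = 3/8 = 0.375.

0.375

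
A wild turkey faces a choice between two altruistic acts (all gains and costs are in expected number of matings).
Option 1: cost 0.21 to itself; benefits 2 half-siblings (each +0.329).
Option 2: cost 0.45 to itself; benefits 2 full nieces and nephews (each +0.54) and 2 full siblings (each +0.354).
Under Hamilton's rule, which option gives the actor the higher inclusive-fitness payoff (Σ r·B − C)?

Option 1: r to a half-sibling = 0.25.
Option 1: Σ r·B − C = (2·0.25·0.329) − 0.21 = -0.0455.
Option 2: r to a full niece or nephew = 0.25.
Option 2: r to a full sibling = 0.5.
Option 2: Σ r·B − C = (2·0.25·0.54 + 2·0.5·0.354) − 0.45 = 0.174.
Option 2 has the higher net inclusive-fitness payoff.

Option 2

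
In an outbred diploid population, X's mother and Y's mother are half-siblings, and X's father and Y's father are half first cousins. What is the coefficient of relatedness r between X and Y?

Relatedness sums over independent paths through distinct common ancestors.
X and Y are related in two ways: half first cousins through their mothers (r = 1/16) and half second cousins through their fathers (r = 1/64).
r = 1/16 + 1/64 = 5/64 = 0.078125.

0.078125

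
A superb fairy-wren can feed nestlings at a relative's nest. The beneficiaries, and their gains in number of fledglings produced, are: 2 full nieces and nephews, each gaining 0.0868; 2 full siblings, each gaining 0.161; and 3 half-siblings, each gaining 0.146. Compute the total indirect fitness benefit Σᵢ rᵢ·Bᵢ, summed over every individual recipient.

0.3139

r to a full niece or nephew = 1/4 (full aunt/uncle↔niece/nephew: two paths of length 3 through the shared grandparent pair: r = 2·(1/2)^3 = 1/4).
r to a full sibling = 0.5 (full sibs share both parents — two paths of length 2: r = 2·(1/2)^2 = 1/2).
r to a half-sibling = 0.25 (half-sibs share one parent — one path of length 2: r = (1/2)^2 = 1/4).
Summing one r·B term per recipient: 2·0.25·0.0868 + 2·0.5·0.161 + 3·0.25·0.146 = 0.3139.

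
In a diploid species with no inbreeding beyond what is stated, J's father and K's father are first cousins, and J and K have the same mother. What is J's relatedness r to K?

With two independent routes of shared ancestry, r is the sum of the two contributions.
J and K are related in two ways: second cousins through their fathers (r = 1/32) and half-sibs through their shared mother (r = 1/4).
r = 1/32 + 1/4 = 0.28125.

0.28125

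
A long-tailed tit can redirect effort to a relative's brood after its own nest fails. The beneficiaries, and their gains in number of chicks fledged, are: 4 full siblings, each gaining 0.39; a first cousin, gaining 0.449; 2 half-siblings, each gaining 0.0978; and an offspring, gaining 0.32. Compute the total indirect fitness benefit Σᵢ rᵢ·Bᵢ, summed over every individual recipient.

1.045025

r to a full sibling = 0.5 (full sibs share both parents — two paths of length 2: r = 2·(1/2)^2 = 1/2).
r to a first cousin = 1/8 (first cousins share one grandparent pair — two paths of length 4: r = 2·(1/2)^4 = 1/8).
r to a half-sibling = 0.25 (half-sibs share one parent — one path of length 2: r = (1/2)^2 = 1/4).
r to an offspring = 0.5 (one parent–offspring link: r = (1/2)^1 = 1/2).
Summing one r·B term per recipient: 4·0.5·0.39 + 1·0.125·0.449 + 2·0.25·0.0978 + 1·0.5·0.32 = 1.045025.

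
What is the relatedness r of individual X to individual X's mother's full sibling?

Each parent–offspring link contributes a factor of 1/2, and independent paths through distinct common ancestors add.
Full aunt/uncle↔niece/nephew: two paths of length 3 through the shared grandparent pair: r = 2·(1/2)^3 = 1/4.

0.25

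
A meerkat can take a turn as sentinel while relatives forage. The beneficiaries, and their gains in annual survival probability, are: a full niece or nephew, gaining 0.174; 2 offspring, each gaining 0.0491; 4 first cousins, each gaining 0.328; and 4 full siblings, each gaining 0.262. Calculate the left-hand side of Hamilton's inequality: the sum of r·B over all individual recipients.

r to a full niece or nephew = 0.25 (full aunt/uncle↔niece/nephew: two paths of length 3 through the shared grandparent pair: r = 2·(1/2)^3 = 1/4).
r to an offspring = 0.5 (one parent–offspring link: r = (1/2)^1 = 1/2).
r to a first cousin = 0.125 (first cousins share one grandparent pair — two paths of length 4: r = 2·(1/2)^4 = 1/8).
r to a full sibling = 0.5 (full sibs share both parents — two paths of length 2: r = 2·(1/2)^2 = 1/2).
Summing one r·B term per recipient: 1·0.25·0.174 + 2·0.5·0.0491 + 4·0.125·0.328 + 4·0.5·0.262 = 0.7806.

0.7806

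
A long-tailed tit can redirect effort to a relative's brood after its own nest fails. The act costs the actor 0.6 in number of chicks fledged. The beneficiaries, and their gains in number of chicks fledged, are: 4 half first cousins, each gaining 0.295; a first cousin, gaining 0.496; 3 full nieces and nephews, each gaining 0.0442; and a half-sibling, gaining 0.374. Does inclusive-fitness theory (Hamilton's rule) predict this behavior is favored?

No

Hamilton's rule: the trait is favored when the sum of r·B over every recipient exceeds the actor's cost C.
r to a half first cousin = 1/16 (half first cousins share one grandparent — one path of length 4: r = (1/2)^4 = 1/16).
r to a first cousin = 1/8 (first cousins share one grandparent pair — two paths of length 4: r = 2·(1/2)^4 = 1/8).
r to a full niece or nephew = 0.25 (full aunt/uncle↔niece/nephew: two paths of length 3 through the shared grandparent pair: r = 2·(1/2)^3 = 1/4).
r to a half-sibling = 1/4 (half-sibs share one parent — one path of length 2: r = (1/2)^2 = 1/4).
Summing one r·B term per recipient: 4·0.0625·0.295 + 1·0.125·0.496 + 3·0.25·0.0442 + 1·0.25·0.374 = 0.2624.
0.2624 < 0.6: the indirect benefit is less than the cost.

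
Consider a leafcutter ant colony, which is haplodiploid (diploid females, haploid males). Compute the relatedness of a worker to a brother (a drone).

Her haploid brother carries none of their father's genes and a random half of their mother's genome; that half matches the maternal half of her own genome with probability 1/2: r = 1/2 · 1/2 = 1/4.

0.25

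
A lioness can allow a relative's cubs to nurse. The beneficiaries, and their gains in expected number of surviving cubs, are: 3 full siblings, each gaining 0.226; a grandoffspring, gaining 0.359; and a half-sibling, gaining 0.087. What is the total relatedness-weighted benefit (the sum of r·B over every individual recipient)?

0.4505

r to a full sibling = 1/2 (full sibs share both parents — two paths of length 2: r = 2·(1/2)^2 = 1/2).
r to a grandoffspring = 1/4 (two parent–offspring links: r = (1/2)^2 = 1/4).
r to a half-sibling = 0.25 (half-sibs share one parent — one path of length 2: r = (1/2)^2 = 1/4).
Summing one r·B term per recipient: 3·0.5·0.226 + 1·0.25·0.359 + 1·0.25·0.087 = 0.4505.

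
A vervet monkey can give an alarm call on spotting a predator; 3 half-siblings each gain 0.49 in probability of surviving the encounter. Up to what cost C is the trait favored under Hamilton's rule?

r to a half-sibling = 1/4 (half-sibs share one parent — one path of length 2: r = (1/2)^2 = 1/4).
Hamilton's rule: n·r·B > C, so the trait is favored while C < n·r·B = 3·0.25·0.49 = 0.3675.

0.3675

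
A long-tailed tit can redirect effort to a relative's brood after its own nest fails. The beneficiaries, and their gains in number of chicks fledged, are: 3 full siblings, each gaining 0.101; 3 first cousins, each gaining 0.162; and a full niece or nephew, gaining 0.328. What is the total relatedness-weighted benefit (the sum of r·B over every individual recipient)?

0.29425

r to a full sibling = 0.5 (full sibs share both parents — two paths of length 2: r = 2·(1/2)^2 = 1/2).
r to a first cousin = 0.125 (first cousins share one grandparent pair — two paths of length 4: r = 2·(1/2)^4 = 1/8).
r to a full niece or nephew = 1/4 (full aunt/uncle↔niece/nephew: two paths of length 3 through the shared grandparent pair: r = 2·(1/2)^3 = 1/4).
Summing one r·B term per recipient: 3·0.5·0.101 + 3·0.125·0.162 + 1·0.25·0.328 = 0.29425.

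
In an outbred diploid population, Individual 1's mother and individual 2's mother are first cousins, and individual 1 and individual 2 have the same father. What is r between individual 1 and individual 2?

Independent pedigree routes through distinct common ancestors add.
Individual 1 and individual 2 are related in two ways: second cousins through their mothers (r = 1/32) and half-sibs through their shared father (r = 1/4).
r = 1/32 + 1/4 = 0.28125.

0.28125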